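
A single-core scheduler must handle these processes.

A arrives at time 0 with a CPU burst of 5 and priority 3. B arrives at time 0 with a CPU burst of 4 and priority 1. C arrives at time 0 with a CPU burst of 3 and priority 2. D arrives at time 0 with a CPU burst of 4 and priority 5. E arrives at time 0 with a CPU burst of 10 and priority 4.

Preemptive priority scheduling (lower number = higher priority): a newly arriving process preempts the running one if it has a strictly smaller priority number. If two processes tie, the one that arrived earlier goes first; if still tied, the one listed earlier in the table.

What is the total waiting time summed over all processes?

Schedule: | B 0-4 | C 4-7 | A 7-12 | E 12-22 | D 22-26 |
Completion: A=12  B=4  C=7  D=26  E=22
Turnaround (C−A): A=12  B=4  C=7  D=26  E=22
Waiting = turnaround − burst: A=7, B=0, C=4, D=22, E=12
Total waiting = 7 + 0 + 4 + 22 + 12 = 45

45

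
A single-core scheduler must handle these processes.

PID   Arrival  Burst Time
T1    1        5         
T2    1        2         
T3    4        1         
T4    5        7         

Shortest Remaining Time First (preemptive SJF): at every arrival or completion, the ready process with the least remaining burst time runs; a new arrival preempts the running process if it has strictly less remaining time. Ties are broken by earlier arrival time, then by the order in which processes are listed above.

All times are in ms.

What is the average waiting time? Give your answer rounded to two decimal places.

Gantt: | idle 0-1 | T2 1-3 | T1 3-4 | T3 4-5 | T1 5-9 | T4 9-16 |
Completion: T1=9  T2=3  T3=5  T4=16
Turnaround (C−A): T1=8  T2=2  T3=1  T4=11
Waiting times: T1=3, T2=0, T3=0, T4=4
Average waiting = (3+0+0+4) / 4 = 7/4 = 1.75

1.75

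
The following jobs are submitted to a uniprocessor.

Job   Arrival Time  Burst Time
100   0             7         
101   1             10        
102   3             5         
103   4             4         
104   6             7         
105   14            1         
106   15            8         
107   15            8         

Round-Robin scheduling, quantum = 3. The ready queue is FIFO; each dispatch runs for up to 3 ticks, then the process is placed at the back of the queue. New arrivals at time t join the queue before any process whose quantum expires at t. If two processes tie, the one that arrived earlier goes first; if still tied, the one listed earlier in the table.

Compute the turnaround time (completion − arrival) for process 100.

Timeline: | 100 0-3 | 101 3-6 | 102 6-9 | 100 9-12 | 103 12-15 | 104 15-18 | 101 18-21 | 102 21-23 | 100 23-24 | 105 24-25 | 106 25-28 | 107 28-31 | 103 31-32 | 104 32-35 | 101 35-38 | 106 38-41 | 107 41-44 | 104 44-45 | 101 45-46 | 106 46-48 | 107 48-50 |
Completion: 100=24  101=46  102=23  103=32  104=45  105=25  106=48  107=50
Turnaround(100) = completion − arrival = 24 − 0 = 24

24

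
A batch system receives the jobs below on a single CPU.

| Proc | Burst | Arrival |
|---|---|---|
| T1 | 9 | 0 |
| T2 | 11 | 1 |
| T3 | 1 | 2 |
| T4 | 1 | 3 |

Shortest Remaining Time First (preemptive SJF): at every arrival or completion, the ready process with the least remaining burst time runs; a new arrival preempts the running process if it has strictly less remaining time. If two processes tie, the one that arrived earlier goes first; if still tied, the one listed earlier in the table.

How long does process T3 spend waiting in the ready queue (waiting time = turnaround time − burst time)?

0

Schedule: | T1 0-2 | T3 2-3 | T4 3-4 | T1 4-11 | T2 11-22 |
Completion: T1=11  T2=22  T3=3  T4=4
Waiting(T3) = turnaround − burst = 1 − 1 = 0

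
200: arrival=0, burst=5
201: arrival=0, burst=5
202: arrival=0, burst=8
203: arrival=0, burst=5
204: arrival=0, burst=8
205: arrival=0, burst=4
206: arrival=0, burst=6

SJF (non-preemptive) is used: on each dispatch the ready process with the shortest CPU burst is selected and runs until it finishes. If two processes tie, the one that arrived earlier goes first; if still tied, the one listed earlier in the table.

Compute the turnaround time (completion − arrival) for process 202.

33

Timeline: | 205 0-4 | 200 4-9 | 201 9-14 | 203 14-19 | 206 19-25 | 202 25-33 | 204 33-41 |
Completion: 200=9  201=14  202=33  203=19  204=41  205=4  206=25
Turnaround (C−A): 200=9  201=14  202=33  203=19  204=41  205=4  206=25
Turnaround(202) = completion − arrival = 33 − 0 = 33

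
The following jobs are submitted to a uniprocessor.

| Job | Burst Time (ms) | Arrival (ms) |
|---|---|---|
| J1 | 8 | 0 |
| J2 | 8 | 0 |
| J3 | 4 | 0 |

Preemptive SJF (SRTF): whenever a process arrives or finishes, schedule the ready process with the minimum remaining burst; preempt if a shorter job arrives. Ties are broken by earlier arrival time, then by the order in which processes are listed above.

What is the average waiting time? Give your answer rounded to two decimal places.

Timeline: | J3 0-4 | J1 4-12 | J2 12-20 |
Completion: J1=12  J2=20  J3=4
Turnaround (C−A): J1=12  J2=20  J3=4
Waiting times: J1=4, J2=12, J3=0
Average waiting = (4+12+0) / 3 = 16/3 = 5.33

5.33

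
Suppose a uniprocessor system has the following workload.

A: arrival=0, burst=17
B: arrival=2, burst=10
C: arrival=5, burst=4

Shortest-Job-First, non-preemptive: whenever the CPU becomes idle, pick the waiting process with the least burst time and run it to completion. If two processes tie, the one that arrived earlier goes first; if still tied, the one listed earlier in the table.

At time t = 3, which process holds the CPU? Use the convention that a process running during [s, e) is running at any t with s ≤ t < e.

A

Timeline: | A 0-17 | C 17-21 | B 21-31 |
Completion: A=17  B=31  C=21
Turnaround (C−A): A=17  B=29  C=16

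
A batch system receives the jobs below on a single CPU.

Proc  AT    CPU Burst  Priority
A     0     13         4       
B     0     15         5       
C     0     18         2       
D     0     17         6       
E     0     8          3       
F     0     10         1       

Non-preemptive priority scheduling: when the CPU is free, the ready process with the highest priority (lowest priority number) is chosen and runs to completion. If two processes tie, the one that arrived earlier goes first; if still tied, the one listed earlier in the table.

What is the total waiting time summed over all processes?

Schedule: | F 0-10 | C 10-28 | E 28-36 | A 36-49 | B 49-64 | D 64-81 |
Completion: A=49  B=64  C=28  D=81  E=36  F=10
Waiting = turnaround − burst: A=36, B=49, C=10, D=64, E=28, F=0
Total waiting = 36 + 49 + 10 + 64 + 28 + 0 = 187

187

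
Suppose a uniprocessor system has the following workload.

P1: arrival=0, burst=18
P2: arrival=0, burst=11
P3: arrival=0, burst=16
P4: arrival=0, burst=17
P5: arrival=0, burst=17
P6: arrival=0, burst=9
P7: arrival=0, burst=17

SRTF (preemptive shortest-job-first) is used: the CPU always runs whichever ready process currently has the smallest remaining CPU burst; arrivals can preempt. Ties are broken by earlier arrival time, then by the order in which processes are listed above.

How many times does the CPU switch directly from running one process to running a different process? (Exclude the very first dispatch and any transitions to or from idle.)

Gantt: | P6 0-9 | P2 9-20 | P3 20-36 | P4 36-53 | P5 53-70 | P7 70-87 | P1 87-105 |
Completion: P1=105  P2=20  P3=36  P4=53  P5=70  P6=9  P7=87
Turnaround (C−A): P1=105  P2=20  P3=36  P4=53  P5=70  P6=9  P7=87

6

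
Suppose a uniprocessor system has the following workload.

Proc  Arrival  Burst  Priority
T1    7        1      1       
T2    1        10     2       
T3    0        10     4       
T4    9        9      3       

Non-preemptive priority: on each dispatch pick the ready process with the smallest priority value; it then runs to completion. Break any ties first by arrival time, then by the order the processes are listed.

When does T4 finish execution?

Timeline: | T3 0-10 | T1 10-11 | T2 11-21 | T4 21-30 |
Completion: T1=11  T2=21  T3=10  T4=30

30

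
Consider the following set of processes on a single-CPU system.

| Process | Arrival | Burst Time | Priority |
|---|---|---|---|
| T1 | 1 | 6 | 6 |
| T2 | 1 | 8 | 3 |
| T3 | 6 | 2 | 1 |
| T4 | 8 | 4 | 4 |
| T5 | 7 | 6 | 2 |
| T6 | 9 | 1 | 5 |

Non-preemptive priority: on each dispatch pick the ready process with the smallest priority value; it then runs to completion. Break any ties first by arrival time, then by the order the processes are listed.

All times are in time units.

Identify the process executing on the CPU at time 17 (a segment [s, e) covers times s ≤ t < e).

T4

Timeline: | idle 0-1 | T2 1-9 | T3 9-11 | T5 11-17 | T4 17-21 | T6 21-22 | T1 22-28 |
Completion: T1=28  T2=9  T3=11  T4=21  T5=17  T6=22
Turnaround (C−A): T1=27  T2=8  T3=5  T4=13  T5=10  T6=13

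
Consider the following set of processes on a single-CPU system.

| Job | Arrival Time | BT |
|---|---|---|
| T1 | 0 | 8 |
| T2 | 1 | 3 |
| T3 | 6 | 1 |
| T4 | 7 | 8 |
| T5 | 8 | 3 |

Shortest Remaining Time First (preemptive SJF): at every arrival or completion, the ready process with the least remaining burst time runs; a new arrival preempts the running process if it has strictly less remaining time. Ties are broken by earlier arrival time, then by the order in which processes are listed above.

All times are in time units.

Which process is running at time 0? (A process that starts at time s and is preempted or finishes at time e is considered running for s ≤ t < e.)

Gantt: | T1 0-1 | T2 1-4 | T1 4-6 | T3 6-7 | T1 7-8 | T5 8-11 | T1 11-15 | T4 15-23 |
Completion: T1=15  T2=4  T3=7  T4=23  T5=11
Turnaround (C−A): T1=15  T2=3  T3=1  T4=16  T5=3

T1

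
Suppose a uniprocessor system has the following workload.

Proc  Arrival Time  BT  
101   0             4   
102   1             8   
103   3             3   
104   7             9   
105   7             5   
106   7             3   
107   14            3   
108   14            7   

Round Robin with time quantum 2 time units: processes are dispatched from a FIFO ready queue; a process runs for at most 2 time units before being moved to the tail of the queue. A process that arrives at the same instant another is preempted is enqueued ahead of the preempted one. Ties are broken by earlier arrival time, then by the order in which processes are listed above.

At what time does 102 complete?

Gantt: | 101 0-2 | 102 2-4 | 101 4-6 | 103 6-8 | 102 8-10 | 104 10-12 | 105 12-14 | 106 14-16 | 103 16-17 | 102 17-19 | 104 19-21 | 107 21-23 | 108 23-25 | 105 25-27 | 106 27-28 | 102 28-30 | 104 30-32 | 107 32-33 | 108 33-35 | 105 35-36 | 104 36-38 | 108 38-40 | 104 40-41 | 108 41-42 |
Completion: 101=6  102=30  103=17  104=41  105=36  106=28  107=33  108=42

30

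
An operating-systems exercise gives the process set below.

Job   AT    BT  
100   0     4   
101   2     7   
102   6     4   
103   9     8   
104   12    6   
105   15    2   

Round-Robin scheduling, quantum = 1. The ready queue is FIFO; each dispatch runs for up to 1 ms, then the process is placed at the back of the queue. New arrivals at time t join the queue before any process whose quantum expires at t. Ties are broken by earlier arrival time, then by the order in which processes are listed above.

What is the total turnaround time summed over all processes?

Timeline: | 100 0-2 | 101 2-3 | 100 3-4 | 101 4-5 | 100 5-6 | 101 6-7 | 102 7-8 | 101 8-9 | 102 9-10 | 103 10-11 | 101 11-12 | 102 12-13 | 103 13-14 | 104 14-15 | 101 15-16 | 102 16-17 | 103 17-18 | 105 18-19 | 104 19-20 | 101 20-21 | 103 21-22 | 105 22-23 | 104 23-24 | 103 24-25 | 104 25-26 | 103 26-27 | 104 27-28 | 103 28-29 | 104 29-30 | 103 30-31 |
Completion: 100=6  101=21  102=17  103=31  104=30  105=23
Turnaround (C−A): 100=6  101=19  102=11  103=22  104=18  105=8
Turnaround = completion − arrival: 100=6, 101=19, 102=11, 103=22, 104=18, 105=8
Total turnaround = 6 + 19 + 11 + 22 + 18 + 8 = 84

84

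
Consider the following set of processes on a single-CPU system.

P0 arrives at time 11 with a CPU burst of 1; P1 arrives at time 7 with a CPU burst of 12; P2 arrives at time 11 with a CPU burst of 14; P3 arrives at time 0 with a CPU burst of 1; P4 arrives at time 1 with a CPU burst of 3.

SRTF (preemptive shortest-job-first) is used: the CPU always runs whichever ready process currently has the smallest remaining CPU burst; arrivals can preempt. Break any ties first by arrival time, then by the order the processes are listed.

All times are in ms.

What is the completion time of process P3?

Gantt: | P3 0-1 | P4 1-4 | idle 4-7 | P1 7-11 | P0 11-12 | P1 12-20 | P2 20-34 |
Completion: P0=12  P1=20  P2=34  P3=1  P4=4

1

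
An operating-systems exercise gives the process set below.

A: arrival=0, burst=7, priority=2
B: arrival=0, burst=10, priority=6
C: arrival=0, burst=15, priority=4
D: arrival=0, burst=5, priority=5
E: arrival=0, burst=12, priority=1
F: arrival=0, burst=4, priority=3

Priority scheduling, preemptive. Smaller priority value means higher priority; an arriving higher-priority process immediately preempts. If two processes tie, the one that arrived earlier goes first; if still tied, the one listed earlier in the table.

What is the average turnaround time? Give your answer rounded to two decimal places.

31.33

Schedule: | E 0-12 | A 12-19 | F 19-23 | C 23-38 | D 38-43 | B 43-53 |
Completion: A=19  B=53  C=38  D=43  E=12  F=23
Turnaround times: A=19, B=53, C=38, D=43, E=12, F=23
Average turnaround = (19+53+38+43+12+23) / 6 = 188/6 = 31.33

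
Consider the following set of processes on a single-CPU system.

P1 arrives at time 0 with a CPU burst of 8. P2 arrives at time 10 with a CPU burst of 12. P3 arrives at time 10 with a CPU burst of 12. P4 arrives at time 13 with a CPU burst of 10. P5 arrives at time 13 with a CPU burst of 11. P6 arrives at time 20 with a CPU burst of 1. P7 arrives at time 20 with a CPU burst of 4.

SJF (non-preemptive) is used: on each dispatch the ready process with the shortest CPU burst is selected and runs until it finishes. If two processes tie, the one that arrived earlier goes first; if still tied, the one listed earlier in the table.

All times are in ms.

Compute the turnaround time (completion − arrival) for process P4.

Timeline: | P1 0-8 | idle 8-10 | P2 10-22 | P6 22-23 | P7 23-27 | P4 27-37 | P5 37-48 | P3 48-60 |
Completion: P1=8  P2=22  P3=60  P4=37  P5=48  P6=23  P7=27
Turnaround(P4) = completion − arrival = 37 − 13 = 24

24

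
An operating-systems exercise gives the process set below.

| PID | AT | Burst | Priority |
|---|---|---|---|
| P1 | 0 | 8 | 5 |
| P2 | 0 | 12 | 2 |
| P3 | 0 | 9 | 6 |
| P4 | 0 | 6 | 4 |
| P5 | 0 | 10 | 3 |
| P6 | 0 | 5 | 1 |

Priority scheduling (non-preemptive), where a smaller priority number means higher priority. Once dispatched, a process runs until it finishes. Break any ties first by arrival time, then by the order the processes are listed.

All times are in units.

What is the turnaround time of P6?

5

Gantt: | P6 0-5 | P2 5-17 | P5 17-27 | P4 27-33 | P1 33-41 | P3 41-50 |
Completion: P1=41  P2=17  P3=50  P4=33  P5=27  P6=5
Turnaround(P6) = completion − arrival = 5 − 0 = 5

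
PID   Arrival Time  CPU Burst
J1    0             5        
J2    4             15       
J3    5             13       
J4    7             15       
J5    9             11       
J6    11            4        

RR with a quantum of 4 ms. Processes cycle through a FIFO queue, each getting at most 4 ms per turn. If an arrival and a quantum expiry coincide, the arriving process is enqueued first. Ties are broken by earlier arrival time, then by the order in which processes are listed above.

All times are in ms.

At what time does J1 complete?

9

Schedule: | J1 0-4 | J2 4-8 | J1 8-9 | J3 9-13 | J4 13-17 | J2 17-21 | J5 21-25 | J6 25-29 | J3 29-33 | J4 33-37 | J2 37-41 | J5 41-45 | J3 45-49 | J4 49-53 | J2 53-56 | J5 56-59 | J3 59-60 | J4 60-63 |
Completion: J1=9  J2=56  J3=60  J4=63  J5=59  J6=29
Turnaround (C−A): J1=9  J2=52  J3=55  J4=56  J5=50  J6=18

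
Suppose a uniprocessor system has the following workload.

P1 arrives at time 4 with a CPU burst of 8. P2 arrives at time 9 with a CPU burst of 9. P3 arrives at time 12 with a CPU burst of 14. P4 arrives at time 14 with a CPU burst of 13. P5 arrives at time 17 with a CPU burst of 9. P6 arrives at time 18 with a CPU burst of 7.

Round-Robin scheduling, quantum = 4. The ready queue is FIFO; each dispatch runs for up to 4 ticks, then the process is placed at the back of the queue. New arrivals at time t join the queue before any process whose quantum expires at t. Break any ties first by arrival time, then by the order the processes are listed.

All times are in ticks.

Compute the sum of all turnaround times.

223

Gantt: | idle 0-4 | P1 4-12 | P2 12-16 | P3 16-20 | P4 20-24 | P2 24-28 | P5 28-32 | P6 32-36 | P3 36-40 | P4 40-44 | P2 44-45 | P5 45-49 | P6 49-52 | P3 52-56 | P4 56-60 | P5 60-61 | P3 61-63 | P4 63-64 |
Completion: P1=12  P2=45  P3=63  P4=64  P5=61  P6=52
Turnaround = completion − arrival: P1=8, P2=36, P3=51, P4=50, P5=44, P6=34
Total turnaround = 8 + 36 + 51 + 50 + 44 + 34 = 223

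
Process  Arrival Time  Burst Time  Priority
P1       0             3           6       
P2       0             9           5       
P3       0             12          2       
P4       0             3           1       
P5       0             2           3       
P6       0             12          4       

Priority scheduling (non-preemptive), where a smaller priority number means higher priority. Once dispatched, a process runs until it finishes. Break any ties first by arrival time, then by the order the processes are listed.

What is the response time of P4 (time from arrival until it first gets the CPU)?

0

Schedule: | P4 0-3 | P3 3-15 | P5 15-17 | P6 17-29 | P2 29-38 | P1 38-41 |
Completion: P1=41  P2=38  P3=15  P4=3  P5=17  P6=29
Turnaround (C−A): P1=41  P2=38  P3=15  P4=3  P5=17  P6=29
Response(P4) = first start − arrival = 0 − 0 = 0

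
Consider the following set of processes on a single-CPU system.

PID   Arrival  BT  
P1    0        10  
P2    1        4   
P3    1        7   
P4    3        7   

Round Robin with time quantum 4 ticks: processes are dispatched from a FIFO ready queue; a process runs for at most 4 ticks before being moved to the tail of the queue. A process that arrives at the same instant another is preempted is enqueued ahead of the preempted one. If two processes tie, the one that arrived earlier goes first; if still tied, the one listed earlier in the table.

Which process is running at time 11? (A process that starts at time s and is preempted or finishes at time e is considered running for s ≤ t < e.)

P3

Timeline: | P1 0-4 | P2 4-8 | P3 8-12 | P4 12-16 | P1 16-20 | P3 20-23 | P4 23-26 | P1 26-28 |
Completion: P1=28  P2=8  P3=23  P4=26
Turnaround (C−A): P1=28  P2=7  P3=22  P4=23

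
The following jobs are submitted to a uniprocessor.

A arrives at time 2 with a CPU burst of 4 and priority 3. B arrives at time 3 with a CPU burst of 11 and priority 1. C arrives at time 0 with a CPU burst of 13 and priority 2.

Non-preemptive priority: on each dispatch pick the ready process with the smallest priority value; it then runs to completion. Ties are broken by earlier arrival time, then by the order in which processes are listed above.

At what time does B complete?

24

Timeline: | C 0-13 | B 13-24 | A 24-28 |
Completion: A=28  B=24  C=13
Turnaround (C−A): A=26  B=21  C=13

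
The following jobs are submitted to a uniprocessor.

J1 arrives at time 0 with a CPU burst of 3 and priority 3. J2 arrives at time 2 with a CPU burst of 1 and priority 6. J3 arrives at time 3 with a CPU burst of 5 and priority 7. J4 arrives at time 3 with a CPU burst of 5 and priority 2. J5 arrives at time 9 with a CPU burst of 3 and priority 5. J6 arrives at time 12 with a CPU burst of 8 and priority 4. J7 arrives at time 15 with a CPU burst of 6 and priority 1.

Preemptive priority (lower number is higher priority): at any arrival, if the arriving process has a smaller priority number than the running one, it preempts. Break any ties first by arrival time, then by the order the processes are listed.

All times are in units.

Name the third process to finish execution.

Timeline: | J1 0-3 | J4 3-8 | J2 8-9 | J5 9-12 | J6 12-15 | J7 15-21 | J6 21-26 | J3 26-31 |
Completion: J1=3  J2=9  J3=31  J4=8  J5=12  J6=26  J7=21
Turnaround (C−A): J1=3  J2=7  J3=28  J4=5  J5=3  J6=14  J7=6
Finish order: J1 → J4 → J2 → J5 → J7 → J6 → J3

J2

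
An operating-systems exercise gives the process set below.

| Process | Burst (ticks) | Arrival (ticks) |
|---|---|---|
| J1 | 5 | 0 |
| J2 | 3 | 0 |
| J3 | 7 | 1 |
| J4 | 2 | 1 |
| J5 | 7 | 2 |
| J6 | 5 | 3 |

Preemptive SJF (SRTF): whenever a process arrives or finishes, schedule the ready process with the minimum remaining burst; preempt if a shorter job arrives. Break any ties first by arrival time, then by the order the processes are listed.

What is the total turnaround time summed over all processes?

77

Gantt: | J2 0-3 | J4 3-5 | J1 5-10 | J6 10-15 | J3 15-22 | J5 22-29 |
Completion: J1=10  J2=3  J3=22  J4=5  J5=29  J6=15
Turnaround (C−A): J1=10  J2=3  J3=21  J4=4  J5=27  J6=12
Turnaround = completion − arrival: J1=10, J2=3, J3=21, J4=4, J5=27, J6=12
Total turnaround = 10 + 3 + 21 + 4 + 27 + 12 = 77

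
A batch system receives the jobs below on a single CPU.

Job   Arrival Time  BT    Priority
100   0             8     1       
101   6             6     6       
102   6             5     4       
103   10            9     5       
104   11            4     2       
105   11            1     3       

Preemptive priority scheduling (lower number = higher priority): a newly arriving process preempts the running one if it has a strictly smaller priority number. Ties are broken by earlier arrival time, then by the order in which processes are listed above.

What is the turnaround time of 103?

17

Gantt: | 100 0-8 | 102 8-11 | 104 11-15 | 105 15-16 | 102 16-18 | 103 18-27 | 101 27-33 |
Completion: 100=8  101=33  102=18  103=27  104=15  105=16
Turnaround(103) = completion − arrival = 27 − 10 = 17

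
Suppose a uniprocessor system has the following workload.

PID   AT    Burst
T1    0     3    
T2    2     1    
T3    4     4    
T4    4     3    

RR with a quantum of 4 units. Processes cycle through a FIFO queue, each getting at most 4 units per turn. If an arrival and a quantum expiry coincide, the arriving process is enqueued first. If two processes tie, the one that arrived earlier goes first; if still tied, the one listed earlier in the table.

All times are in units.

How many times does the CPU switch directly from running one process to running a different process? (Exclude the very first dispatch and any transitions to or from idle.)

Gantt: | T1 0-3 | T2 3-4 | T3 4-8 | T4 8-11 |
Completion: T1=3  T2=4  T3=8  T4=11
Turnaround (C−A): T1=3  T2=2  T3=4  T4=7

3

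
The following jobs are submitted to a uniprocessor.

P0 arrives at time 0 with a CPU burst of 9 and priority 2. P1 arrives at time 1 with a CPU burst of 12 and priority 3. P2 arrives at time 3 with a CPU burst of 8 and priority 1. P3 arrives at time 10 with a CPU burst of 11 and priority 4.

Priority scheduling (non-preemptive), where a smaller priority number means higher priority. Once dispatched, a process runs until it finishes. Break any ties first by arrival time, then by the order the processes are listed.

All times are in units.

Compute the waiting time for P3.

Timeline: | P0 0-9 | P2 9-17 | P1 17-29 | P3 29-40 |
Completion: P0=9  P1=29  P2=17  P3=40
Waiting(P3) = turnaround − burst = 30 − 11 = 19

19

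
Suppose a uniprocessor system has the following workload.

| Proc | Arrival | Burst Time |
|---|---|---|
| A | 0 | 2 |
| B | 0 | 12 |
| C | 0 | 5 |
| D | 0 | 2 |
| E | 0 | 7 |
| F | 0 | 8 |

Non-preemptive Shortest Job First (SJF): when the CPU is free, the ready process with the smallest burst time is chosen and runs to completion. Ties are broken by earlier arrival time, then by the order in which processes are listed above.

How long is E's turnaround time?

Timeline: | A 0-2 | D 2-4 | C 4-9 | E 9-16 | F 16-24 | B 24-36 |
Completion: A=2  B=36  C=9  D=4  E=16  F=24
Turnaround(E) = completion − arrival = 16 − 0 = 16

16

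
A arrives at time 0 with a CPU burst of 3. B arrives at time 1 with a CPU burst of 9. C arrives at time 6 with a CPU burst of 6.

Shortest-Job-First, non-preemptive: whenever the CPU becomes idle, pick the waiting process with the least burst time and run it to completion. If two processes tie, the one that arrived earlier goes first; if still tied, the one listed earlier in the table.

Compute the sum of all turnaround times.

Schedule: | A 0-3 | B 3-12 | C 12-18 |
Completion: A=3  B=12  C=18
Turnaround (C−A): A=3  B=11  C=12
Turnaround = completion − arrival: A=3, B=11, C=12
Total turnaround = 3 + 11 + 12 = 26

26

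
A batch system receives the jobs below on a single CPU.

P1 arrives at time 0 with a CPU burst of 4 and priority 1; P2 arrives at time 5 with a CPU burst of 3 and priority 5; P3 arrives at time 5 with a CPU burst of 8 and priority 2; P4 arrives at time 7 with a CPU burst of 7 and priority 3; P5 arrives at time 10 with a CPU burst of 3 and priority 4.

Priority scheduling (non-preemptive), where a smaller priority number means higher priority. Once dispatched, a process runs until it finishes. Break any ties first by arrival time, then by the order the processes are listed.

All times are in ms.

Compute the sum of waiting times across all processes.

Schedule: | P1 0-4 | idle 4-5 | P3 5-13 | P4 13-20 | P5 20-23 | P2 23-26 |
Completion: P1=4  P2=26  P3=13  P4=20  P5=23
Turnaround (C−A): P1=4  P2=21  P3=8  P4=13  P5=13
Waiting = turnaround − burst: P1=0, P2=18, P3=0, P4=6, P5=10
Total waiting = 0 + 18 + 0 + 6 + 10 = 34

34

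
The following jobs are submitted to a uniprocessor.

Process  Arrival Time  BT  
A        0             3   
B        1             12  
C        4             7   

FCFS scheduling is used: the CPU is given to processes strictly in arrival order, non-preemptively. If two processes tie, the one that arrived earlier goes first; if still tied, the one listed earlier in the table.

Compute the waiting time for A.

0

Timeline: | A 0-3 | B 3-15 | C 15-22 |
Completion: A=3  B=15  C=22
Turnaround (C−A): A=3  B=14  C=18
Waiting(A) = turnaround − burst = 3 − 3 = 0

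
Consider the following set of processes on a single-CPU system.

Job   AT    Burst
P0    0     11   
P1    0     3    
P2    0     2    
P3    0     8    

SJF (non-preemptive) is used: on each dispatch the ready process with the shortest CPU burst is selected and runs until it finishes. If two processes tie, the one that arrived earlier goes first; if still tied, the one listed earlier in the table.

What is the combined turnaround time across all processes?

Gantt: | P2 0-2 | P1 2-5 | P3 5-13 | P0 13-24 |
Completion: P0=24  P1=5  P2=2  P3=13
Turnaround (C−A): P0=24  P1=5  P2=2  P3=13
Turnaround = completion − arrival: P0=24, P1=5, P2=2, P3=13
Total turnaround = 24 + 5 + 2 + 13 = 44

44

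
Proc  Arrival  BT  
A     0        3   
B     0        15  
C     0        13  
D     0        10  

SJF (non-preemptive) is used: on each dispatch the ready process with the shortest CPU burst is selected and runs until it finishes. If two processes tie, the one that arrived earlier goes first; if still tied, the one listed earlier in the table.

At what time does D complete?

Timeline: | A 0-3 | D 3-13 | C 13-26 | B 26-41 |
Completion: A=3  B=41  C=26  D=13
Turnaround (C−A): A=3  B=41  C=26  D=13

13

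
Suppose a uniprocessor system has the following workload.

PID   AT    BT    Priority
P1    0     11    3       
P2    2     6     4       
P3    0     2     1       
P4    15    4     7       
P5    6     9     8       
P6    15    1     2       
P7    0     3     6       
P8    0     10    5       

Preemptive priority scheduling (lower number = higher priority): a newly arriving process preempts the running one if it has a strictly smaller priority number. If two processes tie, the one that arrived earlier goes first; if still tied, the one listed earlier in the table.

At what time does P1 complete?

Timeline: | P3 0-2 | P1 2-13 | P2 13-15 | P6 15-16 | P2 16-20 | P8 20-30 | P7 30-33 | P4 33-37 | P5 37-46 |
Completion: P1=13  P2=20  P3=2  P4=37  P5=46  P6=16  P7=33  P8=30

13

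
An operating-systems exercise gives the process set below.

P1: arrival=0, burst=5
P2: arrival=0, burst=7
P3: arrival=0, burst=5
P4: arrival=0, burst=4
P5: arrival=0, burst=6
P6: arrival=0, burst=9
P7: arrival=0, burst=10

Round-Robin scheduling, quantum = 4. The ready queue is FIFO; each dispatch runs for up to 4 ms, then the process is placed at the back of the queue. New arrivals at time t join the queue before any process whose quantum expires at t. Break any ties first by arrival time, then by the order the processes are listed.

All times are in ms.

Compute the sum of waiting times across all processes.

189

Gantt: | P1 0-4 | P2 4-8 | P3 8-12 | P4 12-16 | P5 16-20 | P6 20-24 | P7 24-28 | P1 28-29 | P2 29-32 | P3 32-33 | P5 33-35 | P6 35-39 | P7 39-43 | P6 43-44 | P7 44-46 |
Completion: P1=29  P2=32  P3=33  P4=16  P5=35  P6=44  P7=46
Waiting = turnaround − burst: P1=24, P2=25, P3=28, P4=12, P5=29, P6=35, P7=36
Total waiting = 24 + 25 + 28 + 12 + 29 + 35 + 36 = 189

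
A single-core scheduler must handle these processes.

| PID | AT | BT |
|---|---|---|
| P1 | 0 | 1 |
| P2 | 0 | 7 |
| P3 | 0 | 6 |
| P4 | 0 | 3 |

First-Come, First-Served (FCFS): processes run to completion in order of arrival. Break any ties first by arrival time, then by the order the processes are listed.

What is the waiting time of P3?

Timeline: | P1 0-1 | P2 1-8 | P3 8-14 | P4 14-17 |
Completion: P1=1  P2=8  P3=14  P4=17
Turnaround (C−A): P1=1  P2=8  P3=14  P4=17
Waiting(P3) = turnaround − burst = 14 − 6 = 8

8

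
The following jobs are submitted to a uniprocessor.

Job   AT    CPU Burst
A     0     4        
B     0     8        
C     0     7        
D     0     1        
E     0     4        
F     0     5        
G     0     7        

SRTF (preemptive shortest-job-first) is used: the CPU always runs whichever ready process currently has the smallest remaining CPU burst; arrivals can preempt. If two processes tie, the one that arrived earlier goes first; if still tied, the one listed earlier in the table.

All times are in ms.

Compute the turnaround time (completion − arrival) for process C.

Gantt: | D 0-1 | A 1-5 | E 5-9 | F 9-14 | C 14-21 | G 21-28 | B 28-36 |
Completion: A=5  B=36  C=21  D=1  E=9  F=14  G=28
Turnaround (C−A): A=5  B=36  C=21  D=1  E=9  F=14  G=28
Turnaround(C) = completion − arrival = 21 − 0 = 21

21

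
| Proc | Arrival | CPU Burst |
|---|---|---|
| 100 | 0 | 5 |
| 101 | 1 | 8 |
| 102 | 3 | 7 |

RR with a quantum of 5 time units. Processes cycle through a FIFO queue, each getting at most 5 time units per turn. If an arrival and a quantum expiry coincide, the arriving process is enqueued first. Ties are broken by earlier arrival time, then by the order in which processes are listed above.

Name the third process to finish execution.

Gantt: | 100 0-5 | 101 5-10 | 102 10-15 | 101 15-18 | 102 18-20 |
Completion: 100=5  101=18  102=20
Finish order: 100 → 101 → 102

102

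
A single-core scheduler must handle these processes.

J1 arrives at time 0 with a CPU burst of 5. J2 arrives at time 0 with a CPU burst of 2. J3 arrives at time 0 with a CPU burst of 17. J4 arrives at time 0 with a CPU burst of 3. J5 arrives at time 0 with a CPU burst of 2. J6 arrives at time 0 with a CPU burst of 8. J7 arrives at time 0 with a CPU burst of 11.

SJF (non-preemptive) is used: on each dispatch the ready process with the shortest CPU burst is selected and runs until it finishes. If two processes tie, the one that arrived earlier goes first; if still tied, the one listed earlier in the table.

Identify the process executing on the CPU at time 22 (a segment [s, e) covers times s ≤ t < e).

Schedule: | J2 0-2 | J5 2-4 | J4 4-7 | J1 7-12 | J6 12-20 | J7 20-31 | J3 31-48 |
Completion: J1=12  J2=2  J3=48  J4=7  J5=4  J6=20  J7=31
Turnaround (C−A): J1=12  J2=2  J3=48  J4=7  J5=4  J6=20  J7=31

J7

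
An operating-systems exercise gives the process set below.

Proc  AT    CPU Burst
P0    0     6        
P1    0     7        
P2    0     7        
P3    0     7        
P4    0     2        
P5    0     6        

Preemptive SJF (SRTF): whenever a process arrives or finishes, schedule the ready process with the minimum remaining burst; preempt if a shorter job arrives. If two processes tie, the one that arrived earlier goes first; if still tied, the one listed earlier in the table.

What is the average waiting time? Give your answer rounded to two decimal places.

Timeline: | P4 0-2 | P0 2-8 | P5 8-14 | P1 14-21 | P2 21-28 | P3 28-35 |
Completion: P0=8  P1=21  P2=28  P3=35  P4=2  P5=14
Turnaround (C−A): P0=8  P1=21  P2=28  P3=35  P4=2  P5=14
Waiting times: P0=2, P1=14, P2=21, P3=28, P4=0, P5=8
Average waiting = (2+14+21+28+0+8) / 6 = 73/6 = 12.17

12.17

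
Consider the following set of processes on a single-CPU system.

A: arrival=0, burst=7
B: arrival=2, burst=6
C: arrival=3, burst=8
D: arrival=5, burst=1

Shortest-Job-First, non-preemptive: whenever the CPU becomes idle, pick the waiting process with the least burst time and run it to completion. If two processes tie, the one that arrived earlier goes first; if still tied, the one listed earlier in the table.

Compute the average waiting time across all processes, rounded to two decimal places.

Gantt: | A 0-7 | D 7-8 | B 8-14 | C 14-22 |
Completion: A=7  B=14  C=22  D=8
Turnaround (C−A): A=7  B=12  C=19  D=3
Waiting times: A=0, B=6, C=11, D=2
Average waiting = (0+6+11+2) / 4 = 19/4 = 4.75

4.75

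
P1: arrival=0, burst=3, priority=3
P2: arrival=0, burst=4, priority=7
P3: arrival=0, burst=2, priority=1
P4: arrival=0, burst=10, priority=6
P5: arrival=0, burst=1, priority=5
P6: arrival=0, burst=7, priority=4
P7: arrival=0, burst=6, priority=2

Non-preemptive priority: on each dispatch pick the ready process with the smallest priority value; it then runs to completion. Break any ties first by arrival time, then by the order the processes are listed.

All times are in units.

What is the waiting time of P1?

Schedule: | P3 0-2 | P7 2-8 | P1 8-11 | P6 11-18 | P5 18-19 | P4 19-29 | P2 29-33 |
Completion: P1=11  P2=33  P3=2  P4=29  P5=19  P6=18  P7=8
Turnaround (C−A): P1=11  P2=33  P3=2  P4=29  P5=19  P6=18  P7=8
Waiting(P1) = turnaround − burst = 11 − 3 = 8

8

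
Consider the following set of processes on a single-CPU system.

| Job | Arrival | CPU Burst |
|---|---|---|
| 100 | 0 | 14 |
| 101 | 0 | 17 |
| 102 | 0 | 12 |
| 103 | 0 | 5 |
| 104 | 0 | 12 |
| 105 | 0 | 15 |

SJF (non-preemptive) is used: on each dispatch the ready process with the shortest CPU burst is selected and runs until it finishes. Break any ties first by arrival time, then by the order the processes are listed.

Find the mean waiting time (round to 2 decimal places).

Timeline: | 103 0-5 | 102 5-17 | 104 17-29 | 100 29-43 | 105 43-58 | 101 58-75 |
Completion: 100=43  101=75  102=17  103=5  104=29  105=58
Turnaround (C−A): 100=43  101=75  102=17  103=5  104=29  105=58
Waiting times: 100=29, 101=58, 102=5, 103=0, 104=17, 105=43
Average waiting = (29+58+5+0+17+43) / 6 = 152/6 = 25.33

25.33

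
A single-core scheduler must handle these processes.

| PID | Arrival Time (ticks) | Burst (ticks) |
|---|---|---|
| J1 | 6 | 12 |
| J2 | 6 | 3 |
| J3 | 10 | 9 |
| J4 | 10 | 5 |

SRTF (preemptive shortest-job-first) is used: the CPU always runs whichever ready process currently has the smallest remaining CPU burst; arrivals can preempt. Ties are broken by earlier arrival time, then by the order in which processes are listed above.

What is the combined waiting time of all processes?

22

Schedule: | idle 0-6 | J2 6-9 | J1 9-10 | J4 10-15 | J3 15-24 | J1 24-35 |
Completion: J1=35  J2=9  J3=24  J4=15
Turnaround (C−A): J1=29  J2=3  J3=14  J4=5
Waiting = turnaround − burst: J1=17, J2=0, J3=5, J4=0
Total waiting = 17 + 0 + 5 + 0 = 22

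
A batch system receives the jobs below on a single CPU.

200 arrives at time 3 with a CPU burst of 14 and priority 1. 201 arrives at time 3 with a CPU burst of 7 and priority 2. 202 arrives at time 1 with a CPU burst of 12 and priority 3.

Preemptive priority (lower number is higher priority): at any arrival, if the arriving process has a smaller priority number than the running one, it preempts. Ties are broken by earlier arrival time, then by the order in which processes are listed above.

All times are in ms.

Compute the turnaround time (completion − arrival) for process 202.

Gantt: | idle 0-1 | 202 1-3 | 200 3-17 | 201 17-24 | 202 24-34 |
Completion: 200=17  201=24  202=34
Turnaround(202) = completion − arrival = 34 − 1 = 33

33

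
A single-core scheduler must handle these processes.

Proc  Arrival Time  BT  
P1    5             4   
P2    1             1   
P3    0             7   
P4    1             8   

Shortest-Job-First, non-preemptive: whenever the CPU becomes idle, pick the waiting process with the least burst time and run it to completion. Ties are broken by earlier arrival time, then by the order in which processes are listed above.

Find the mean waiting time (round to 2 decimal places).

Schedule: | P3 0-7 | P2 7-8 | P1 8-12 | P4 12-20 |
Completion: P1=12  P2=8  P3=7  P4=20
Waiting times: P1=3, P2=6, P3=0, P4=11
Average waiting = (3+6+0+11) / 4 = 20/4 = 5.00

5.00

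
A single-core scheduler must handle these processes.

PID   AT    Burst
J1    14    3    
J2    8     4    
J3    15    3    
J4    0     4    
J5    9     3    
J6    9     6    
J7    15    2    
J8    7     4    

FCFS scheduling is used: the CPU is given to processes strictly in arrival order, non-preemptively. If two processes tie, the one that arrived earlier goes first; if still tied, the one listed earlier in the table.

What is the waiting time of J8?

0

Gantt: | J4 0-4 | idle 4-7 | J8 7-11 | J2 11-15 | J5 15-18 | J6 18-24 | J1 24-27 | J3 27-30 | J7 30-32 |
Completion: J1=27  J2=15  J3=30  J4=4  J5=18  J6=24  J7=32  J8=11
Turnaround (C−A): J1=13  J2=7  J3=15  J4=4  J5=9  J6=15  J7=17  J8=4
Waiting(J8) = turnaround − burst = 4 − 4 = 0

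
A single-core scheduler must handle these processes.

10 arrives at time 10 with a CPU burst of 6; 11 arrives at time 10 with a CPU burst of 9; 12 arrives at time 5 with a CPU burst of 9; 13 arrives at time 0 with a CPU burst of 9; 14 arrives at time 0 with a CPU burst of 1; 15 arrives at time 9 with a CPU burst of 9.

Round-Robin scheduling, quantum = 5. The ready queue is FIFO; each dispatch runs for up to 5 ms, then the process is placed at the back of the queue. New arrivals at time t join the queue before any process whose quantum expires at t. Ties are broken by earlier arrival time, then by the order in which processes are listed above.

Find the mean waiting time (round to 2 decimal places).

Timeline: | 13 0-5 | 14 5-6 | 12 6-11 | 13 11-15 | 15 15-20 | 10 20-25 | 11 25-30 | 12 30-34 | 15 34-38 | 10 38-39 | 11 39-43 |
Completion: 10=39  11=43  12=34  13=15  14=6  15=38
Turnaround (C−A): 10=29  11=33  12=29  13=15  14=6  15=29
Waiting times: 10=23, 11=24, 12=20, 13=6, 14=5, 15=20
Average waiting = (23+24+20+6+5+20) / 6 = 98/6 = 16.33

16.33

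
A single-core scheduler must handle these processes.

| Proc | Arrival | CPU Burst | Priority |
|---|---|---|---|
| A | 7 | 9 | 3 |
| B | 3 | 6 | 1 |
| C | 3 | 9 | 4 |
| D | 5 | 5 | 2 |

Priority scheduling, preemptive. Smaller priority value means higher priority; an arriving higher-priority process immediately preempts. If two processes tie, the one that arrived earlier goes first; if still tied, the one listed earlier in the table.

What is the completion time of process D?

14

Gantt: | idle 0-3 | B 3-9 | D 9-14 | A 14-23 | C 23-32 |
Completion: A=23  B=9  C=32  D=14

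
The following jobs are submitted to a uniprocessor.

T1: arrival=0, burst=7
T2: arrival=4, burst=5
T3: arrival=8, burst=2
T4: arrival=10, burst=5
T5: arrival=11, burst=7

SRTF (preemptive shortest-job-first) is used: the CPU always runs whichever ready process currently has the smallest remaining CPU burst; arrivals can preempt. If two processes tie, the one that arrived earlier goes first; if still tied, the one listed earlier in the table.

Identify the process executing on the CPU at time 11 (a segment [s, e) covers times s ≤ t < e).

Schedule: | T1 0-7 | T2 7-8 | T3 8-10 | T2 10-14 | T4 14-19 | T5 19-26 |
Completion: T1=7  T2=14  T3=10  T4=19  T5=26
Turnaround (C−A): T1=7  T2=10  T3=2  T4=9  T5=15

T2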